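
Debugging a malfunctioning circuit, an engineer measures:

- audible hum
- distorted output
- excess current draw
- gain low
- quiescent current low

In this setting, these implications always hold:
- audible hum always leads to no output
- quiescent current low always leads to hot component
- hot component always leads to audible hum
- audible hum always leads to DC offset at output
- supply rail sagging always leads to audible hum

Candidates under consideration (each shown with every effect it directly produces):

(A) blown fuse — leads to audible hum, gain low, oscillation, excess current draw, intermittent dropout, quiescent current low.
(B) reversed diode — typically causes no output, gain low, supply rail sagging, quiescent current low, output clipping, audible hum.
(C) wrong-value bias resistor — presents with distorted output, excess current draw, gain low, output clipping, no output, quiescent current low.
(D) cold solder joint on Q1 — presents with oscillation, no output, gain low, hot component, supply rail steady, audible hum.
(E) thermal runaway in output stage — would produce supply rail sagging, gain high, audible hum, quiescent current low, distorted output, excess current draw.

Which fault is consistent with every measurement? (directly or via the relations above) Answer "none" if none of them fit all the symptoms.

Testing each hypothesis:
(A) blown fuse — does not account for distorted output
(B) reversed diode — does not account for distorted output, excess current draw
(C) wrong-value bias resistor — accounts for every observation (audible hum via quiescent current low → hot component → audible hum)
(D) cold solder joint on Q1 — audible hum yes; distorted output NO; excess current draw NO; gain low yes; quiescent current low NO
(E) thermal runaway in output stage — audible hum yes; distorted output yes; excess current draw yes; gain low NO; quiescent current low yes
Only (C) is consistent with every observation.

C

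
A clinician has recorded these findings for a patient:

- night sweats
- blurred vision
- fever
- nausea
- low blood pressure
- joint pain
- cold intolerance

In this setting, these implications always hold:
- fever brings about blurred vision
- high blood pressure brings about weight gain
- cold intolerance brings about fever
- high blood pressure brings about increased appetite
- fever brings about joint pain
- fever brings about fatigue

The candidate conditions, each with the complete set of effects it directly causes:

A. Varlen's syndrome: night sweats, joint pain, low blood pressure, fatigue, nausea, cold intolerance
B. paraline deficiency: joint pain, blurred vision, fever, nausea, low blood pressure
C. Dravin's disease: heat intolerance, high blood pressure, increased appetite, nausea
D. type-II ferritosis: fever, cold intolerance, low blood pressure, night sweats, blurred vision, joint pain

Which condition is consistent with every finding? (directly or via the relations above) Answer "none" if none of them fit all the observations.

A

For each candidate, compare predicted effects to what was observed:
(A) Varlen's syndrome — night sweats ✓; blurred vision ✓ (by cold intolerance → fever → blurred vision); fever ✓ (by cold intolerance → fever); nausea ✓; low blood pressure ✓; joint pain ✓; cold intolerance ✓
(B) paraline deficiency — does not account for night sweats, cold intolerance
(C) Dravin's disease — night sweats ✗; blurred vision ✗; fever ✗; nausea ✓; low blood pressure ✗; joint pain ✗; cold intolerance ✗
(D) type-II ferritosis — does not account for nausea
Only (A) is consistent with every observation.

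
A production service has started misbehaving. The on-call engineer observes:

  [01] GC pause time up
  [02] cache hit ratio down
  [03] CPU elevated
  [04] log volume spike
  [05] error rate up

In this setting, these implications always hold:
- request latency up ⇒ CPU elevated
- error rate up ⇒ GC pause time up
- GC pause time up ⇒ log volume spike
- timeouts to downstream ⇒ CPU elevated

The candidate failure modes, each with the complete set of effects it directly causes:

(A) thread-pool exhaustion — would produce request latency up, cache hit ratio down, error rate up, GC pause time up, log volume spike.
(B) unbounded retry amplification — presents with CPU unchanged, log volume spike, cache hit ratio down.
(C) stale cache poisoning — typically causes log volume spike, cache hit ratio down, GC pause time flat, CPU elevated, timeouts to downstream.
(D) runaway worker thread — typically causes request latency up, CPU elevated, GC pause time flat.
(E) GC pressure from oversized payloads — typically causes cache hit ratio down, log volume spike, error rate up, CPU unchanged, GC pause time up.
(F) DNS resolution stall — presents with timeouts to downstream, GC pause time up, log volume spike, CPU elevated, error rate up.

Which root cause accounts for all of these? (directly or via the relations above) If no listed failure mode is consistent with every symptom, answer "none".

Checking each candidate against the observations:
(A) thread-pool exhaustion — GC pause time up match; cache hit ratio down match; CPU elevated match (through request latency up → CPU elevated); log volume spike match; error rate up match
(B) unbounded retry amplification — fails on GC pause time up, CPU elevated, error rate up (predicts CPU unchanged, not CPU elevated)
(C) stale cache poisoning — fails on GC pause time up, error rate up (predicts GC pause time flat, not GC pause time up)
(D) runaway worker thread — fails on GC pause time up, cache hit ratio down, log volume spike, error rate up (predicts GC pause time flat, not GC pause time up)
(E) GC pressure from oversized payloads — GC pause time up match; cache hit ratio down match; CPU elevated miss; log volume spike match; error rate up match
(F) DNS resolution stall — does not account for cache hit ratio down
(A) is the only candidate with no mismatches.

A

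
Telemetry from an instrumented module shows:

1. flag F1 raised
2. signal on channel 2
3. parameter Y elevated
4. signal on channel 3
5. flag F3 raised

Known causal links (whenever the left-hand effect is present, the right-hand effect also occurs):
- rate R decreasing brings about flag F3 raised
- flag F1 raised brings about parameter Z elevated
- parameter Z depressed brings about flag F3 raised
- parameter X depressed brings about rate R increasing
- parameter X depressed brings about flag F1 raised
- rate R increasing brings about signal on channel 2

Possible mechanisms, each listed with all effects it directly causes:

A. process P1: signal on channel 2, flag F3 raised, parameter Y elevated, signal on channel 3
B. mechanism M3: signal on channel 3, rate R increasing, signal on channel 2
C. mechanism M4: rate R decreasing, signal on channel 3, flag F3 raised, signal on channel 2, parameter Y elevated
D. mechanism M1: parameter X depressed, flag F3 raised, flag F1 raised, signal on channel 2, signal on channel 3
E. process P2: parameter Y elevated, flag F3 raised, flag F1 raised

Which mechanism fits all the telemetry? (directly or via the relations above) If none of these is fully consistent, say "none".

none

Per-candidate check:
(A) process P1 — does not account for flag F1 raised
(B) mechanism M3 — flag F1 raised NO; signal on channel 2 yes; parameter Y elevated NO; signal on channel 3 yes; flag F3 raised NO
(C) mechanism M4 — does not account for flag F1 raised
(D) mechanism M1 — does not account for parameter Y elevated
(E) process P2 — flag F1 raised yes; signal on channel 2 NO; parameter Y elevated yes; signal on channel 3 NO; flag F3 raised yes
No candidate is consistent with all observations.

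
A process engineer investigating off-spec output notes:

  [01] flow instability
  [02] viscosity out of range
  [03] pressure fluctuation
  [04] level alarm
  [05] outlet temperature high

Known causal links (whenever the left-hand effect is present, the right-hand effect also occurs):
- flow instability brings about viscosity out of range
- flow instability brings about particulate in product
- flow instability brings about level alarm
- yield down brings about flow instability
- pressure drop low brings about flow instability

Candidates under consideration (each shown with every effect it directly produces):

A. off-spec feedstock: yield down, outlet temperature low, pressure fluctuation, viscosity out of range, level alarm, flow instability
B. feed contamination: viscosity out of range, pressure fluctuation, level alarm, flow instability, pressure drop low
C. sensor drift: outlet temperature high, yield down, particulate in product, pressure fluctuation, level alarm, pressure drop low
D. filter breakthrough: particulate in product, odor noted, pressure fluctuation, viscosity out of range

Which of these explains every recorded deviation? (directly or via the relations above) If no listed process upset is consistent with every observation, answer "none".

C

Per-candidate check:
(A) off-spec feedstock — fails on outlet temperature high (predicts outlet temperature low, not outlet temperature high)
(B) feed contamination — flow instability match; viscosity out of range match; pressure fluctuation match; level alarm match; outlet temperature high miss
(C) sensor drift — flow instability match (by yield down → flow instability); viscosity out of range match (by yield down → flow instability → viscosity out of range); pressure fluctuation match; level alarm match; outlet temperature high match
(D) filter breakthrough — does not account for flow instability, level alarm, outlet temperature high
(C) alone accounts for all the evidence.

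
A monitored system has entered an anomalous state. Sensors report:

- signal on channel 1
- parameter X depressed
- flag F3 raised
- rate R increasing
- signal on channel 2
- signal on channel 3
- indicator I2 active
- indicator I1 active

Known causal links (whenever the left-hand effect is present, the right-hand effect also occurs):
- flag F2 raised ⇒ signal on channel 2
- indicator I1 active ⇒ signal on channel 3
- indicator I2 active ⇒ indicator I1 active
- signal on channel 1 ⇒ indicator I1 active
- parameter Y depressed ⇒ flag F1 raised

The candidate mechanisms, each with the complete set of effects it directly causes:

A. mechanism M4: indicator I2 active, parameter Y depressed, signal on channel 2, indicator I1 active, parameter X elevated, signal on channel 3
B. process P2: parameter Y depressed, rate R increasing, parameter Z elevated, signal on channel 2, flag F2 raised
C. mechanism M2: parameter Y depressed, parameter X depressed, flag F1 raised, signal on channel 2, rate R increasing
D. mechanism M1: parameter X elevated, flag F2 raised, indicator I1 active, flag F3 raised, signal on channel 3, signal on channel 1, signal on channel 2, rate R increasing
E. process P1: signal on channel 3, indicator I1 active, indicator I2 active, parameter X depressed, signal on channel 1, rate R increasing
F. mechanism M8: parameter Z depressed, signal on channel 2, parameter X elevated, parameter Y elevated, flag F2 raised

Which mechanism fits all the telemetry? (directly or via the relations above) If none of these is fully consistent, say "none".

none

Testing each hypothesis:
(A) mechanism M4 — fails on signal on channel 1, parameter X depressed, flag F3 raised, rate R increasing (predicts parameter X elevated, not parameter X depressed)
(B) process P2 — does not account for signal on channel 1, parameter X depressed, flag F3 raised, signal on channel 3, indicator I2 active, indicator I1 active
(C) mechanism M2 — does not account for signal on channel 1, flag F3 raised, signal on channel 3, indicator I2 active, indicator I1 active
(D) mechanism M1 — signal on channel 1 match; parameter X depressed miss; flag F3 raised match; rate R increasing match; signal on channel 2 match; signal on channel 3 match; indicator I2 active miss; indicator I1 active match
(E) process P1 — does not account for flag F3 raised, signal on channel 2
(F) mechanism M8 — signal on channel 1 miss; parameter X depressed miss; flag F3 raised miss; rate R increasing miss; signal on channel 2 match; signal on channel 3 miss; indicator I2 active miss; indicator I1 active miss
Every candidate fails on at least one observation.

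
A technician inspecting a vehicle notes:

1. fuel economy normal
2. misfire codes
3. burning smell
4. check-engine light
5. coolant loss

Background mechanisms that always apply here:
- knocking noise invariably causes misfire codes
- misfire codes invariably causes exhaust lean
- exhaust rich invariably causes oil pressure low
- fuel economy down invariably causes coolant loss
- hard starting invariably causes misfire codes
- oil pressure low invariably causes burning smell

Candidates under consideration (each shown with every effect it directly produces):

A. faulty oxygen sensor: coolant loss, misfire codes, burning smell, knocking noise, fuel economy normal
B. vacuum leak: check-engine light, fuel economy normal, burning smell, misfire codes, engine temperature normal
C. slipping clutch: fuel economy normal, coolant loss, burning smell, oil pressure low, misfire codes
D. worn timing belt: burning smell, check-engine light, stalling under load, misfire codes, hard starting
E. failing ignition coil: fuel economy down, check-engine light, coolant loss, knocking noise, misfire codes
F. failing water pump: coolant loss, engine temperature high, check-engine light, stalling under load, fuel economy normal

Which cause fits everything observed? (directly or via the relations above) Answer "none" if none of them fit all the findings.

none

Testing each hypothesis:
(A) faulty oxygen sensor — fuel economy normal match; misfire codes match; burning smell match; check-engine light miss; coolant loss match
(B) vacuum leak — does not account for coolant loss
(C) slipping clutch — fuel economy normal match; misfire codes match; burning smell match; check-engine light miss; coolant loss match
(D) worn timing belt — does not account for fuel economy normal, coolant loss
(E) failing ignition coil — fuel economy normal miss; misfire codes match; burning smell miss; check-engine light match; coolant loss match
(F) failing water pump — fuel economy normal match; misfire codes miss; burning smell miss; check-engine light match; coolant loss match
No candidate is consistent with all observations.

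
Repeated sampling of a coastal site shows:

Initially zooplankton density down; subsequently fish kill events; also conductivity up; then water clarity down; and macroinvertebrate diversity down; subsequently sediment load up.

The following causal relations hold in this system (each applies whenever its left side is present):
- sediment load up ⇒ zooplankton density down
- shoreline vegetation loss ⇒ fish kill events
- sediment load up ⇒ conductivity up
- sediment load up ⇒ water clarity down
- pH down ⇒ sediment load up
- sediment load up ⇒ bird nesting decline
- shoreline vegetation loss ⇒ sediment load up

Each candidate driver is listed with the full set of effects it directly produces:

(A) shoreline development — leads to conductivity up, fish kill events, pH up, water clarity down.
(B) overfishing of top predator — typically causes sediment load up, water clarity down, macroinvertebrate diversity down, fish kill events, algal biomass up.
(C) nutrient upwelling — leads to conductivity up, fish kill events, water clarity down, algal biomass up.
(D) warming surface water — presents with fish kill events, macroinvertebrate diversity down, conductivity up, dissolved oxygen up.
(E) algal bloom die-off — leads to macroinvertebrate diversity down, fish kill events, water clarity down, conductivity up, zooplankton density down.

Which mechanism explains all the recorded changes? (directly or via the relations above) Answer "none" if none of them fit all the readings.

B

Checking each candidate against the observations:
(A) shoreline development — zooplankton density down miss; fish kill events match; conductivity up match; water clarity down match; macroinvertebrate diversity down miss; sediment load up miss
(B) overfishing of top predator — zooplankton density down match (via sediment load up → zooplankton density down); fish kill events match; conductivity up match (via sediment load up → conductivity up); water clarity down match; macroinvertebrate diversity down match; sediment load up match
(C) nutrient upwelling — zooplankton density down miss; fish kill events match; conductivity up match; water clarity down match; macroinvertebrate diversity down miss; sediment load up miss
(D) warming surface water — zooplankton density down miss; fish kill events match; conductivity up match; water clarity down miss; macroinvertebrate diversity down match; sediment load up miss
(E) algal bloom die-off — does not account for sediment load up
(B) alone accounts for all the evidence.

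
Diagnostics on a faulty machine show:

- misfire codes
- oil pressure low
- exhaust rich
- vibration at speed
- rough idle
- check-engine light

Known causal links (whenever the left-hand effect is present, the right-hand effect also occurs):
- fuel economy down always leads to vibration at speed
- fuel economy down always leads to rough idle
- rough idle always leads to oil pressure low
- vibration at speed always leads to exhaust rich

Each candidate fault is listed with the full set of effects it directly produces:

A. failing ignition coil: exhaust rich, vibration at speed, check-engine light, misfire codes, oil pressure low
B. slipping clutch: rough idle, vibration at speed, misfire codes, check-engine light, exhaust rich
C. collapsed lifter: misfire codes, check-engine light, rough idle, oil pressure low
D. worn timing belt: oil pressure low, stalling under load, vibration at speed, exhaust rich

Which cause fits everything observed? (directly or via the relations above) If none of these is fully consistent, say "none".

Checking each candidate against the observations:
(A) failing ignition coil — does not account for rough idle
(B) slipping clutch — accounts for every observation (oil pressure low via rough idle → oil pressure low)
(C) collapsed lifter — does not account for exhaust rich, vibration at speed
(D) worn timing belt — does not account for misfire codes, rough idle, check-engine light
(B) is the only candidate with no mismatches.

B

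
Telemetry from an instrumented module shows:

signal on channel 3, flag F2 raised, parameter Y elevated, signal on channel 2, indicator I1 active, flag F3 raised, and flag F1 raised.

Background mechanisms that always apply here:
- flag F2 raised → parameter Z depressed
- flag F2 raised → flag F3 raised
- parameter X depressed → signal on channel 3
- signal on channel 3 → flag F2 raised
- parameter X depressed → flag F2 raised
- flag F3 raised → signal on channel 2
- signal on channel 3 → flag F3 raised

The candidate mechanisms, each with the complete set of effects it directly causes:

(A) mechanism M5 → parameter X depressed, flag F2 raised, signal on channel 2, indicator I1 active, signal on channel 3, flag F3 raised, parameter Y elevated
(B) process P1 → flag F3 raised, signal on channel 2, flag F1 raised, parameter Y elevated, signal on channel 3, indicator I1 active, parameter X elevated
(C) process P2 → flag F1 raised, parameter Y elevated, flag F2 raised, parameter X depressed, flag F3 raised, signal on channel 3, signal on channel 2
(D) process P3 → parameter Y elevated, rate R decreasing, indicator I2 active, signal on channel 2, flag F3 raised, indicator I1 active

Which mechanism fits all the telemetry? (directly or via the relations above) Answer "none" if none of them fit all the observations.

Per-candidate check:
(A) mechanism M5 — does not account for flag F1 raised
(B) process P1 — signal on channel 3 +; flag F2 raised + (by signal on channel 3 → flag F2 raised); parameter Y elevated +; signal on channel 2 +; indicator I1 active +; flag F3 raised +; flag F1 raised +
(C) process P2 — signal on channel 3 +; flag F2 raised +; parameter Y elevated +; signal on channel 2 +; indicator I1 active -; flag F3 raised +; flag F1 raised +
(D) process P3 — signal on channel 3 -; flag F2 raised -; parameter Y elevated +; signal on channel 2 +; indicator I1 active +; flag F3 raised +; flag F1 raised -
Only (B) is consistent with every observation.

B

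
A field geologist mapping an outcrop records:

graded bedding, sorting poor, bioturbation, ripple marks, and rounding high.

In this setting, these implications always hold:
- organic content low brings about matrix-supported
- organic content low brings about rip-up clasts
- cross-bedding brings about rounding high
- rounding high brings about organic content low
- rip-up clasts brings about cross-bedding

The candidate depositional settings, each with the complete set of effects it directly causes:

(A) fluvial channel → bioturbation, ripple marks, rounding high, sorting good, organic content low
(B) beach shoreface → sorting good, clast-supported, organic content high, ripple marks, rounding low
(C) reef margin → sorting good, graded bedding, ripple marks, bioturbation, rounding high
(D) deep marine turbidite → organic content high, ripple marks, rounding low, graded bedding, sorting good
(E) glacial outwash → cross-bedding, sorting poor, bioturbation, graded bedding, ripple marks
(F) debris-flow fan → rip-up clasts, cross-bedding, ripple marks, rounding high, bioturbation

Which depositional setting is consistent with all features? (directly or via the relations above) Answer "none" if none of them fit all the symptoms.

Per-candidate check:
(A) fluvial channel — graded bedding ✗; sorting poor ✗; bioturbation ✓; ripple marks ✓; rounding high ✓
(B) beach shoreface — graded bedding ✗; sorting poor ✗; bioturbation ✗; ripple marks ✓; rounding high ✗
(C) reef margin — graded bedding ✓; sorting poor ✗; bioturbation ✓; ripple marks ✓; rounding high ✓
(D) deep marine turbidite — fails on sorting poor, bioturbation, rounding high (predicts sorting good, not sorting poor; predicts rounding low, not rounding high)
(E) glacial outwash — accounts for every observation (rounding high by cross-bedding → rounding high)
(F) debris-flow fan — graded bedding ✗; sorting poor ✗; bioturbation ✓; ripple marks ✓; rounding high ✓
(E) is the only candidate with no mismatches.

E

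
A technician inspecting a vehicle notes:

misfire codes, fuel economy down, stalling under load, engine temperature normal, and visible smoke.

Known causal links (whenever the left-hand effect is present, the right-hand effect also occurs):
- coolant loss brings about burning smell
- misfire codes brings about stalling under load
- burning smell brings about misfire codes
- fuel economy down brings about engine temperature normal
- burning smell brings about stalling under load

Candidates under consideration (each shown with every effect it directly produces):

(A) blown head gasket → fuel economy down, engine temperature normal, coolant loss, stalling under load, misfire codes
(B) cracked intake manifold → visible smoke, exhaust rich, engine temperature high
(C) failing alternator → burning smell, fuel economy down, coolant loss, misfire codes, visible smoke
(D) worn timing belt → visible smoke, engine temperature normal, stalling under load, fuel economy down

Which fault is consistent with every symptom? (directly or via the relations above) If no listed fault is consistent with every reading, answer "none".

C

Checking each candidate against the observations:
(A) blown head gasket — misfire codes yes; fuel economy down yes; stalling under load yes; engine temperature normal yes; visible smoke NO
(B) cracked intake manifold — fails on misfire codes, fuel economy down, stalling under load, engine temperature normal (predicts engine temperature high, not engine temperature normal)
(C) failing alternator — misfire codes yes; fuel economy down yes; stalling under load yes (via misfire codes → stalling under load); engine temperature normal yes (via fuel economy down → engine temperature normal); visible smoke yes
(D) worn timing belt — misfire codes NO; fuel economy down yes; stalling under load yes; engine temperature normal yes; visible smoke yes
(C) alone accounts for all the evidence.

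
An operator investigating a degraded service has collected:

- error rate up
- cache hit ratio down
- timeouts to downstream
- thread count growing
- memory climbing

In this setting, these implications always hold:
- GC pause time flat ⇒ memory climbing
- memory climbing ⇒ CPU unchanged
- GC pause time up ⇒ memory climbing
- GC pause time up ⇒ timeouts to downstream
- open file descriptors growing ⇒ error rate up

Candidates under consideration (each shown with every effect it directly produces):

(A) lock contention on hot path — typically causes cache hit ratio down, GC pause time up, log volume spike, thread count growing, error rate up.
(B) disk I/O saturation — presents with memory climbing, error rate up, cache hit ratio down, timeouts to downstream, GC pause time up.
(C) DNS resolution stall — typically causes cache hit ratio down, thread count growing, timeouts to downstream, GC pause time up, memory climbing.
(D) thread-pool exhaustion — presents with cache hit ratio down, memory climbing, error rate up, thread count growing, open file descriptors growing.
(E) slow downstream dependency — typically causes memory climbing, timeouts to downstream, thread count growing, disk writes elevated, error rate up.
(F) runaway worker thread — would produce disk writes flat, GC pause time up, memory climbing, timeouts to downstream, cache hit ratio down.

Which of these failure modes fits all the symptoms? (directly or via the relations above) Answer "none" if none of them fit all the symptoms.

For each candidate, compare predicted effects to what was observed:
(A) lock contention on hot path — error rate up yes; cache hit ratio down yes; timeouts to downstream yes (by GC pause time up → timeouts to downstream); thread count growing yes; memory climbing yes (by GC pause time up → memory climbing)
(B) disk I/O saturation — does not account for thread count growing
(C) DNS resolution stall — does not account for error rate up
(D) thread-pool exhaustion — does not account for timeouts to downstream
(E) slow downstream dependency — error rate up yes; cache hit ratio down NO; timeouts to downstream yes; thread count growing yes; memory climbing yes
(F) runaway worker thread — does not account for error rate up, thread count growing
(A) is the only candidate with no mismatches.

A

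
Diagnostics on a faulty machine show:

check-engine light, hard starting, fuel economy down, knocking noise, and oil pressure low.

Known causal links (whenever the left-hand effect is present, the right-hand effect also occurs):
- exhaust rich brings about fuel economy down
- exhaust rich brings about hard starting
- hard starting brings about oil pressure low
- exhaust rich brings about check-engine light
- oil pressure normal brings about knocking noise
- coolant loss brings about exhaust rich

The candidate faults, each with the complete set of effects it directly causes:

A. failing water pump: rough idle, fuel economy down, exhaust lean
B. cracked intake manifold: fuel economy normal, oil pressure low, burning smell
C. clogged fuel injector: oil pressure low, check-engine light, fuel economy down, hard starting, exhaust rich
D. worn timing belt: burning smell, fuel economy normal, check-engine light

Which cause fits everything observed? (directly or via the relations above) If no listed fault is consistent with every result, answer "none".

Checking each candidate against the observations:
(A) failing water pump — check-engine light -; hard starting -; fuel economy down +; knocking noise -; oil pressure low -
(B) cracked intake manifold — fails on check-engine light, hard starting, fuel economy down, knocking noise (predicts fuel economy normal, not fuel economy down)
(C) clogged fuel injector — does not account for knocking noise
(D) worn timing belt — fails on hard starting, fuel economy down, knocking noise, oil pressure low (predicts fuel economy normal, not fuel economy down)
No candidate is consistent with all observations.

none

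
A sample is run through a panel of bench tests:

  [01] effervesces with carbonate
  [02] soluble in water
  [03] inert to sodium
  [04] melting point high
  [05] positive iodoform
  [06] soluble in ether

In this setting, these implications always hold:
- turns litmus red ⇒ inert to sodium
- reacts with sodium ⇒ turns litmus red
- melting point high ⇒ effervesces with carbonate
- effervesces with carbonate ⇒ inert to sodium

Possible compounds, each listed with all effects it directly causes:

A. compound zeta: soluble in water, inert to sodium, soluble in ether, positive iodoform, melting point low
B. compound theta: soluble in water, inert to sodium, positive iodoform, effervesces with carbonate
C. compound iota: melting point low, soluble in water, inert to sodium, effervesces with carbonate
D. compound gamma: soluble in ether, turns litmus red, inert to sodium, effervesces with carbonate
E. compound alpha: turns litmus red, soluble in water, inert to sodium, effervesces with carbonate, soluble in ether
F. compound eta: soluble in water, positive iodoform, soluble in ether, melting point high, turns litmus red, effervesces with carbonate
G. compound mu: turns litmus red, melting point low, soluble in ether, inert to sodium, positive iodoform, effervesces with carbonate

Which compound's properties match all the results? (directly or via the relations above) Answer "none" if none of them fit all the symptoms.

F

Checking each candidate against the observations:
(A) compound zeta — fails on effervesces with carbonate, melting point high (predicts melting point low, not melting point high)
(B) compound theta — effervesces with carbonate +; soluble in water +; inert to sodium +; melting point high -; positive iodoform +; soluble in ether -
(C) compound iota — effervesces with carbonate +; soluble in water +; inert to sodium +; melting point high -; positive iodoform -; soluble in ether -
(D) compound gamma — does not account for soluble in water, melting point high, positive iodoform
(E) compound alpha — does not account for melting point high, positive iodoform
(F) compound eta — accounts for every observation (inert to sodium via turns litmus red → inert to sodium)
(G) compound mu — fails on soluble in water, melting point high (predicts melting point low, not melting point high)
(F) is the only candidate with no mismatches.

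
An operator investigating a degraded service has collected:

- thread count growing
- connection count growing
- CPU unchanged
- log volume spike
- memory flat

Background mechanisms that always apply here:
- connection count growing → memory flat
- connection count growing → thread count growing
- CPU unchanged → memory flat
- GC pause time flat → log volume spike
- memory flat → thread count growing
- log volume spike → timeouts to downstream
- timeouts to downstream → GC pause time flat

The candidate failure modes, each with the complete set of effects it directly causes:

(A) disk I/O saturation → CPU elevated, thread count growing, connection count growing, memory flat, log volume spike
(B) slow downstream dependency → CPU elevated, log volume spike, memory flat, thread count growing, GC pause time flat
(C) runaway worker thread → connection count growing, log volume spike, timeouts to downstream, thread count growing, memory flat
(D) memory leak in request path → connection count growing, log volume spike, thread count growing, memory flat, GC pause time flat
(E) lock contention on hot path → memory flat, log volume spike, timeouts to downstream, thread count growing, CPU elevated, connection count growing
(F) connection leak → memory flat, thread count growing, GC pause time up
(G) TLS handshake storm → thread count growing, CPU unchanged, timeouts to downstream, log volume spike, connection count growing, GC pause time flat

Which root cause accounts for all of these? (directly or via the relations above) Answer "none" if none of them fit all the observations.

G

Testing each hypothesis:
(A) disk I/O saturation — thread count growing match; connection count growing match; CPU unchanged miss; log volume spike match; memory flat match
(B) slow downstream dependency — fails on connection count growing, CPU unchanged (predicts CPU elevated, not CPU unchanged)
(C) runaway worker thread — thread count growing match; connection count growing match; CPU unchanged miss; log volume spike match; memory flat match
(D) memory leak in request path — does not account for CPU unchanged
(E) lock contention on hot path — thread count growing match; connection count growing match; CPU unchanged miss; log volume spike match; memory flat match
(F) connection leak — thread count growing match; connection count growing miss; CPU unchanged miss; log volume spike miss; memory flat match
(G) TLS handshake storm — thread count growing match; connection count growing match; CPU unchanged match; log volume spike match; memory flat match (via CPU unchanged → memory flat)
(G) is the only candidate with no mismatches.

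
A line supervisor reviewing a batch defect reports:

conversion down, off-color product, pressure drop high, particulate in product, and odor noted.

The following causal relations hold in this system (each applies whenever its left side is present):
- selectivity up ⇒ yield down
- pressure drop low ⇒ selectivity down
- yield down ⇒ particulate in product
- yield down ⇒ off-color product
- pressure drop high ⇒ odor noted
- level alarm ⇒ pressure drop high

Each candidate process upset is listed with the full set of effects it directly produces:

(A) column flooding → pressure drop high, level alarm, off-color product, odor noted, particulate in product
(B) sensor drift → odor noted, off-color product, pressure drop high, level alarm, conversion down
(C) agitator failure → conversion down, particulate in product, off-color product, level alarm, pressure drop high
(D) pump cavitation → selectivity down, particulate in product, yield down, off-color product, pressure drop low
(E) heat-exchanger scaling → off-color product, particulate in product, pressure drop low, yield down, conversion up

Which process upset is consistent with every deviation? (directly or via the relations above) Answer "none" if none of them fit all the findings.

Checking each candidate against the observations:
(A) column flooding — conversion down miss; off-color product match; pressure drop high match; particulate in product match; odor noted match
(B) sensor drift — does not account for particulate in product
(C) agitator failure — accounts for every observation (odor noted by pressure drop high → odor noted)
(D) pump cavitation — conversion down miss; off-color product match; pressure drop high miss; particulate in product match; odor noted miss
(E) heat-exchanger scaling — conversion down miss; off-color product match; pressure drop high miss; particulate in product match; odor noted miss
Only (C) is consistent with every observation.

C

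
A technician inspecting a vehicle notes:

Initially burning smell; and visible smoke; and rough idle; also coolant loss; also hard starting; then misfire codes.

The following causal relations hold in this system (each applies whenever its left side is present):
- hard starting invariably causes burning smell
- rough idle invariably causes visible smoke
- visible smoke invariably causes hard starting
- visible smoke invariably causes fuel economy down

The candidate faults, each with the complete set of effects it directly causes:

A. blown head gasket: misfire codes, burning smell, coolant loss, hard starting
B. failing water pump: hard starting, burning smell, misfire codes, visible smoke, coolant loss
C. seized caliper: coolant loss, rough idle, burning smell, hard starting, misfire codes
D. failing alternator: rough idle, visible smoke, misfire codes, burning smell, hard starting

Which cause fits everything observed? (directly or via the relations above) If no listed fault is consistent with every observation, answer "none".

C

Checking each candidate against the observations:
(A) blown head gasket — burning smell ✓; visible smoke ✗; rough idle ✗; coolant loss ✓; hard starting ✓; misfire codes ✓
(B) failing water pump — burning smell ✓; visible smoke ✓; rough idle ✗; coolant loss ✓; hard starting ✓; misfire codes ✓
(C) seized caliper — burning smell ✓; visible smoke ✓ (by rough idle → visible smoke); rough idle ✓; coolant loss ✓; hard starting ✓; misfire codes ✓
(D) failing alternator — does not account for coolant loss
(C) is the only candidate with no mismatches.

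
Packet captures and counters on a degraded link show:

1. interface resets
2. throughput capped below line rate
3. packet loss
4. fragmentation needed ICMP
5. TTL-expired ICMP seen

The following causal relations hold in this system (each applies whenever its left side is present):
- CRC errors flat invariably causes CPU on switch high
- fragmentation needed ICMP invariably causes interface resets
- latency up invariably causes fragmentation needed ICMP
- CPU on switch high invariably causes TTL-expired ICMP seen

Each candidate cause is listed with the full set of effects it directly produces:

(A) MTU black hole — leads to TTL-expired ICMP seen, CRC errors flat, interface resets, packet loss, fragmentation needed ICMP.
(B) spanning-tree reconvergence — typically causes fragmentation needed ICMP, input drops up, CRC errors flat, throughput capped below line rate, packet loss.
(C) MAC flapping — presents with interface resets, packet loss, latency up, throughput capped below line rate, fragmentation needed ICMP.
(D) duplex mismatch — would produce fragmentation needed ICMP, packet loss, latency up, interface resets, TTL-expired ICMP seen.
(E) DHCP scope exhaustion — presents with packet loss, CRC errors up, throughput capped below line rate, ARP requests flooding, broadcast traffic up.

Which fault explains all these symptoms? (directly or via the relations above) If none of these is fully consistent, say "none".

Testing each hypothesis:
(A) MTU black hole — interface resets +; throughput capped below line rate -; packet loss +; fragmentation needed ICMP +; TTL-expired ICMP seen +
(B) spanning-tree reconvergence — interface resets + (by fragmentation needed ICMP → interface resets); throughput capped below line rate +; packet loss +; fragmentation needed ICMP +; TTL-expired ICMP seen + (by CRC errors flat → CPU on switch high → TTL-expired ICMP seen)
(C) MAC flapping — interface resets +; throughput capped below line rate +; packet loss +; fragmentation needed ICMP +; TTL-expired ICMP seen -
(D) duplex mismatch — interface resets +; throughput capped below line rate -; packet loss +; fragmentation needed ICMP +; TTL-expired ICMP seen +
(E) DHCP scope exhaustion — interface resets -; throughput capped below line rate +; packet loss +; fragmentation needed ICMP -; TTL-expired ICMP seen -
(B) alone accounts for all the evidence.

B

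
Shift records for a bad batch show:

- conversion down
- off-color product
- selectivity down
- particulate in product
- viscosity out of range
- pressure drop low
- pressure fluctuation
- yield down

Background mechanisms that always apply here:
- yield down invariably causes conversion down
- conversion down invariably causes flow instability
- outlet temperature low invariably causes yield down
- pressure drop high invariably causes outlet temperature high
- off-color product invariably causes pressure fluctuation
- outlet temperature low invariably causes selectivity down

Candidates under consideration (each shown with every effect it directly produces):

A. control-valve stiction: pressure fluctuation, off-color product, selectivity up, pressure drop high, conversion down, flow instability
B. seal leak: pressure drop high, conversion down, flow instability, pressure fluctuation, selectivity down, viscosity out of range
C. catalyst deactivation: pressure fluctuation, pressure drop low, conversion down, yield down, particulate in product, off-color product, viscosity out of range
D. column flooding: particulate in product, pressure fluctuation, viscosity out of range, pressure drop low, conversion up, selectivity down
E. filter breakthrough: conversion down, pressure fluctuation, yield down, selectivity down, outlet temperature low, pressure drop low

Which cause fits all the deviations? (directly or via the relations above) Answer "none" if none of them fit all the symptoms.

Checking each candidate against the observations:
(A) control-valve stiction — fails on selectivity down, particulate in product, viscosity out of range, pressure drop low, yield down (predicts selectivity up, not selectivity down; predicts pressure drop high, not pressure drop low)
(B) seal leak — fails on off-color product, particulate in product, pressure drop low, yield down (predicts pressure drop high, not pressure drop low)
(C) catalyst deactivation — conversion down ✓; off-color product ✓; selectivity down ✗; particulate in product ✓; viscosity out of range ✓; pressure drop low ✓; pressure fluctuation ✓; yield down ✓
(D) column flooding — conversion down ✗; off-color product ✗; selectivity down ✓; particulate in product ✓; viscosity out of range ✓; pressure drop low ✓; pressure fluctuation ✓; yield down ✗
(E) filter breakthrough — does not account for off-color product, particulate in product, viscosity out of range
No candidate is consistent with all observations.

none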